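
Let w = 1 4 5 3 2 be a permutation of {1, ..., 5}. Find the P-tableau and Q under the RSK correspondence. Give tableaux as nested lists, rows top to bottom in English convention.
P = [[1, 2, 5], [3], [4]], Q = [[1, 2, 3], [4], [5]]

Insert each entry of the permutation into P by Schensted row insertion, recording in Q the position of each new cell.

After inserting 1: P = [[1]].
After inserting 4: P = [[1, 4]].
After inserting 5: P = [[1, 4, 5]].
After inserting 3: P = [[1, 3, 5], [4]].
After inserting 2: P = [[1, 2, 5], [3], [4]].

So P = [[1, 2, 5], [3], [4]], Q = [[1, 2, 3], [4], [5]].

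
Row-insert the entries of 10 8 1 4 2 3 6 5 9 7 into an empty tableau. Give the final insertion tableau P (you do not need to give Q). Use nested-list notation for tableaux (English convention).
P = [[1, 2, 3, 5, 7], [4, 6, 9], [8], [10]]

Insert 10: appended to row 1. P = [[10]].
Insert 8: 8 bumps 10 from row 1; 10 starts row 2. P = [[8], [10]].
Insert 1: 1 bumps 8 from row 1; 8 bumps 10 from row 2; 10 starts row 3. P = [[1], [8], [10]].
Insert 4: appended to row 1. P = [[1, 4], [8], [10]].
Insert 2: 2 bumps 4 from row 1; 4 bumps 8 from row 2; 8 bumps 10 from row 3; 10 starts row 4. P = [[1, 2], [4], [8], [10]].
Insert 3: appended to row 1. P = [[1, 2, 3], [4], [8], [10]].
Insert 6: appended to row 1. P = [[1, 2, 3, 6], [4], [8], [10]].
Insert 5: 5 bumps 6 from row 1; 6 appends to row 2. P = [[1, 2, 3, 5], [4, 6], [8], [10]].
Insert 9: appended to row 1. P = [[1, 2, 3, 5, 9], [4, 6], [8], [10]].
Insert 7: 7 bumps 9 from row 1; 9 appends to row 2. P = [[1, 2, 3, 5, 7], [4, 6, 9], [8], [10]].

So P = [[1, 2, 3, 5, 7], [4, 6, 9], [8], [10]].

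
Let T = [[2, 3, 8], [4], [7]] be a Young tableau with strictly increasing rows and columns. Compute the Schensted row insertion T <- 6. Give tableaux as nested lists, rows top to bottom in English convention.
In row 1, 6 replaces 8 (the leftmost entry greater than 6); 8 is bumped to row 2. 8 is appended to row 2. The new tableau is [[2, 3, 6], [4, 8], [7]].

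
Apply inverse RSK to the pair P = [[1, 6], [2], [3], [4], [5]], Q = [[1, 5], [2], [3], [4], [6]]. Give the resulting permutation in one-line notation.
Reverse the RSK construction: for i from n down to 1, find the cell of Q containing i, remove the entry at that cell from P, and reverse-bump it up through P; the value ejected from row 1 is w(i).

Step i=6: Q has 6 at row 5, column 1; remove 5 from row 5 of P and reverse-bump: 5 enters row 4 and ejects 4; 4 enters row 3 and ejects 3; 3 enters row 2 and ejects 2; 2 enters row 1 and ejects 1. So w(6) = 1. P is now [[2, 6], [3], [4], [5]].
Step i=5: Q has 5 at row 1, column 2; remove that cell from P, ejecting 6. So w(5) = 6. P is now [[2], [3], [4], [5]].
Step i=4: Q has 4 at row 4, column 1; remove 5 from row 4 of P and reverse-bump: 5 enters row 3 and ejects 4; 4 enters row 2 and ejects 3; 3 enters row 1 and ejects 2. So w(4) = 2. P is now [[3], [4], [5]].
Step i=3: Q has 3 at row 3, column 1; remove 5 from row 3 of P and reverse-bump: 5 enters row 2 and ejects 4; 4 enters row 1 and ejects 3. So w(3) = 3. P is now [[4], [5]].
Step i=2: Q has 2 at row 2, column 1; remove 5 from row 2 of P and reverse-bump: 5 enters row 1 and ejects 4. So w(2) = 4. P is now [[5]].
Step i=1: Q has 1 at row 1, column 1; remove that cell from P, ejecting 5. So w(1) = 5. P is now [].

So w = 5 4 3 2 6 1.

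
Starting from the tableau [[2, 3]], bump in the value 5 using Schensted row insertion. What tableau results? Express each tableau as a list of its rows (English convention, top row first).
[[2, 3, 5]]

5 is larger than every entry of row 1, so it is appended to row 1. The new tableau is [[2, 3, 5]].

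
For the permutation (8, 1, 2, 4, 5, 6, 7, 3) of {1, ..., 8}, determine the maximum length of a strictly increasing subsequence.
6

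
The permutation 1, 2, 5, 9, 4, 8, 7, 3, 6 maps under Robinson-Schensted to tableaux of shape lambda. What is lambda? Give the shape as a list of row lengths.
Row-insert each entry into an empty tableau.

After inserting 1: P = [[1]].
After inserting 2: P = [[1, 2]].
After inserting 5: P = [[1, 2, 5]].
After inserting 9: P = [[1, 2, 5, 9]].
After inserting 4: P = [[1, 2, 4, 9], [5]].
After inserting 8: P = [[1, 2, 4, 8], [5, 9]].
After inserting 7: P = [[1, 2, 4, 7], [5, 8], [9]].
After inserting 3: P = [[1, 2, 3, 7], [4, 8], [5], [9]].
After inserting 6: P = [[1, 2, 3, 6], [4, 7], [5, 8], [9]].

The final insertion tableau P = [[1, 2, 3, 6], [4, 7], [5, 8], [9]] has shape [4, 2, 2, 1].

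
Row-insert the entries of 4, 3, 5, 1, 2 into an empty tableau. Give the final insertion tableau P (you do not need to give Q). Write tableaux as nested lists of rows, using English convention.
Insert 4: appended to row 1. P = [[4]].
Insert 3: 3 bumps 4 from row 1; 4 starts row 2. P = [[3], [4]].
Insert 5: appended to row 1. P = [[3, 5], [4]].
Insert 1: 1 bumps 3 from row 1; 3 bumps 4 from row 2; 4 starts row 3. P = [[1, 5], [3], [4]].
Insert 2: 2 bumps 5 from row 1; 5 appends to row 2. P = [[1, 2], [3, 5], [4]].

So P = [[1, 2], [3, 5], [4]].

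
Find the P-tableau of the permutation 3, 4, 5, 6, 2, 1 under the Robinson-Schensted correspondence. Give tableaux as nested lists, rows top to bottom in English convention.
P = [[1, 4, 5, 6], [2], [3]]

Insert 3: appended to row 1. P = [[3]].
Insert 4: appended to row 1. P = [[3, 4]].
Insert 5: appended to row 1. P = [[3, 4, 5]].
Insert 6: appended to row 1. P = [[3, 4, 5, 6]].
Insert 2: 2 bumps 3 from row 1; 3 starts row 2. P = [[2, 4, 5, 6], [3]].
Insert 1: 1 bumps 2 from row 1; 2 bumps 3 from row 2; 3 starts row 3. P = [[1, 4, 5, 6], [2], [3]].

So P = [[1, 4, 5, 6], [2], [3]].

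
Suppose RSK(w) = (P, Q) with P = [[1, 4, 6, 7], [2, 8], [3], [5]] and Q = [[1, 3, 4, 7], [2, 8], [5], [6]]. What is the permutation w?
Reverse the RSK construction: for i from n down to 1, find the cell of Q containing i, remove the entry at that cell from P, and reverse-bump it up through P; the value ejected from row 1 is w(i).

Step i=8: Q has 8 at row 2, column 2; remove 8 from row 2 of P and reverse-bump: 8 enters row 1 and ejects 7. So w(8) = 7. P is now [[1, 4, 6, 8], [2], [3], [5]].
Step i=7: Q has 7 at row 1, column 4; remove that cell from P, ejecting 8. So w(7) = 8. P is now [[1, 4, 6], [2], [3], [5]].
Step i=6: Q has 6 at row 4, column 1; remove 5 from row 4 of P and reverse-bump: 5 enters row 3 and ejects 3; 3 enters row 2 and ejects 2; 2 enters row 1 and ejects 1. So w(6) = 1. P is now [[2, 4, 6], [3], [5]].
Step i=5: Q has 5 at row 3, column 1; remove 5 from row 3 of P and reverse-bump: 5 enters row 2 and ejects 3; 3 enters row 1 and ejects 2. So w(5) = 2. P is now [[3, 4, 6], [5]].
Step i=4: Q has 4 at row 1, column 3; remove that cell from P, ejecting 6. So w(4) = 6. P is now [[3, 4], [5]].
Step i=3: Q has 3 at row 1, column 2; remove that cell from P, ejecting 4. So w(3) = 4. P is now [[3], [5]].
Step i=2: Q has 2 at row 2, column 1; remove 5 from row 2 of P and reverse-bump: 5 enters row 1 and ejects 3. So w(2) = 3. P is now [[5]].
Step i=1: Q has 1 at row 1, column 1; remove that cell from P, ejecting 5. So w(1) = 5. P is now [].

So w = 5 3 4 6 2 1 8 7.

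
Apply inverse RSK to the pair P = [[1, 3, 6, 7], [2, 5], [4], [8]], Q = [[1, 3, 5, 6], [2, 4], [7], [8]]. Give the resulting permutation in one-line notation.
4 2 8 5 6 7 3 1

Reverse RSK: for i = n, n-1, ..., 1, locate i in Q, remove the corresponding corner cell from P, and reverse-bump its entry up through P; the value ejected from row 1 is w(i).

So w = 4 2 8 5 6 7 3 1.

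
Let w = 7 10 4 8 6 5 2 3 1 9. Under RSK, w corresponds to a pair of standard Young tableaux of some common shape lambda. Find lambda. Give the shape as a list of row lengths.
Row-insert each entry into an empty tableau.

After inserting 7: P = [[7]].
After inserting 10: P = [[7, 10]].
After inserting 4: P = [[4, 10], [7]].
After inserting 8: P = [[4, 8], [7, 10]].
After inserting 6: P = [[4, 6], [7, 8], [10]].
After inserting 5: P = [[4, 5], [6, 8], [7], [10]].
After inserting 2: P = [[2, 5], [4, 8], [6], [7], [10]].
After inserting 3: P = [[2, 3], [4, 5], [6, 8], [7], [10]].
After inserting 1: P = [[1, 3], [2, 5], [4, 8], [6], [7], [10]].
After inserting 9: P = [[1, 3, 9], [2, 5], [4, 8], [6], [7], [10]].

The final insertion tableau P = [[1, 3, 9], [2, 5], [4, 8], [6], [7], [10]] has shape [3, 2, 2, 1, 1, 1].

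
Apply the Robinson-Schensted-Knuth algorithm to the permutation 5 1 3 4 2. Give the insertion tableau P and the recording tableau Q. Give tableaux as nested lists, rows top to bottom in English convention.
Insert each entry of the permutation into P by Schensted row insertion, recording in Q the position of each new cell.

After inserting 5: P = [[5]].
After inserting 1: P = [[1], [5]].
After inserting 3: P = [[1, 3], [5]].
After inserting 4: P = [[1, 3, 4], [5]].
After inserting 2: P = [[1, 2, 4], [3], [5]].

So P = [[1, 2, 4], [3], [5]], Q = [[1, 3, 4], [2], [5]].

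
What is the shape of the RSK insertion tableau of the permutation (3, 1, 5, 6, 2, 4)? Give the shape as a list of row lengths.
Row-insert each entry into an empty tableau.

After inserting 3: P = [[3]].
After inserting 1: P = [[1], [3]].
After inserting 5: P = [[1, 5], [3]].
After inserting 6: P = [[1, 5, 6], [3]].
After inserting 2: P = [[1, 2, 6], [3, 5]].
After inserting 4: P = [[1, 2, 4], [3, 5, 6]].

The final insertion tableau P = [[1, 2, 4], [3, 5, 6]] has shape [3, 3].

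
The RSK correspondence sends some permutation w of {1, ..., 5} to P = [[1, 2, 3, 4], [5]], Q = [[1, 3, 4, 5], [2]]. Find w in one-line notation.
Reverse the RSK construction: for i from n down to 1, find the cell of Q containing i, remove the entry at that cell from P, and reverse-bump it up through P; the value ejected from row 1 is w(i).

Step i=5: Q has 5 at row 1, column 4; remove that cell from P, ejecting 4. So w(5) = 4. P is now [[1, 2, 3], [5]].
Step i=4: Q has 4 at row 1, column 3; remove that cell from P, ejecting 3. So w(4) = 3. P is now [[1, 2], [5]].
Step i=3: Q has 3 at row 1, column 2; remove that cell from P, ejecting 2. So w(3) = 2. P is now [[1], [5]].
Step i=2: Q has 2 at row 2, column 1; remove 5 from row 2 of P and reverse-bump: 5 enters row 1 and ejects 1. So w(2) = 1. P is now [[5]].
Step i=1: Q has 1 at row 1, column 1; remove that cell from P, ejecting 5. So w(1) = 5. P is now [].

So w = 5 1 2 3 4.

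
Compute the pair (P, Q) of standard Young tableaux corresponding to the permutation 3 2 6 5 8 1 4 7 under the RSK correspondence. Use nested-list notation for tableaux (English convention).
P = [[1, 4, 7], [2, 5, 8], [3, 6]], Q = [[1, 3, 5], [2, 4, 8], [6, 7]]

Insert each entry of the permutation into P by Schensted row insertion, recording in Q the position of each new cell.

Insert 3: appended to row 1. P = [[3]].
Insert 2: 2 bumps 3 from row 1; 3 starts row 2. P = [[2], [3]].
Insert 6: appended to row 1. P = [[2, 6], [3]].
Insert 5: 5 bumps 6 from row 1; 6 appends to row 2. P = [[2, 5], [3, 6]].
Insert 8: appended to row 1. P = [[2, 5, 8], [3, 6]].
Insert 1: 1 bumps 2 from row 1; 2 bumps 3 from row 2; 3 starts row 3. P = [[1, 5, 8], [2, 6], [3]].
Insert 4: 4 bumps 5 from row 1; 5 bumps 6 from row 2; 6 appends to row 3. P = [[1, 4, 8], [2, 5], [3, 6]].
Insert 7: 7 bumps 8 from row 1; 8 appends to row 2. P = [[1, 4, 7], [2, 5, 8], [3, 6]].

So P = [[1, 4, 7], [2, 5, 8], [3, 6]], Q = [[1, 3, 5], [2, 4, 8], [6, 7]].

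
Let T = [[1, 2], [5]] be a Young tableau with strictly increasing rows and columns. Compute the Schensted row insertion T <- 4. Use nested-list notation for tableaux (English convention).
4 is larger than every entry of row 1, so it is appended to row 1. The new tableau is [[1, 2, 4], [5]].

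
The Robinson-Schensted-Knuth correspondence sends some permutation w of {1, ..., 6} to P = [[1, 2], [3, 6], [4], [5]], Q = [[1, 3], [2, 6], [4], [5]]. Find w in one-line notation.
5 4 6 3 1 2

Reverse RSK: for i = n, n-1, ..., 1, locate i in Q, remove the corresponding corner cell from P, and reverse-bump its entry up through P; the value ejected from row 1 is w(i).

So w = 5 4 6 3 1 2.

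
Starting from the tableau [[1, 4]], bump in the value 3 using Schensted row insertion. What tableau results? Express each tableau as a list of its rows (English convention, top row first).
[[1, 3], [4]]

In row 1, 3 replaces 4 (the leftmost entry greater than 3); 4 is bumped to row 2. 4 starts a new row 2. The new tableau is [[1, 3], [4]].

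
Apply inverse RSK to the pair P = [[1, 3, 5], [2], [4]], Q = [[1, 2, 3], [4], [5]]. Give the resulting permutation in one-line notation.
Reverse the RSK construction: for i from n down to 1, find the cell of Q containing i, remove the entry at that cell from P, and reverse-bump it up through P; the value ejected from row 1 is w(i).

Step i=5: Q has 5 at row 3, column 1; remove 4 from row 3 of P and reverse-bump: 4 enters row 2 and ejects 2; 2 enters row 1 and ejects 1. So w(5) = 1. P is now [[2, 3, 5], [4]].
Step i=4: Q has 4 at row 2, column 1; remove 4 from row 2 of P and reverse-bump: 4 enters row 1 and ejects 3. So w(4) = 3. P is now [[2, 4, 5]].
Step i=3: Q has 3 at row 1, column 3; remove that cell from P, ejecting 5. So w(3) = 5. P is now [[2, 4]].
Step i=2: Q has 2 at row 1, column 2; remove that cell from P, ejecting 4. So w(2) = 4. P is now [[2]].
Step i=1: Q has 1 at row 1, column 1; remove that cell from P, ejecting 2. So w(1) = 2. P is now [].

So w = 2 4 5 3 1.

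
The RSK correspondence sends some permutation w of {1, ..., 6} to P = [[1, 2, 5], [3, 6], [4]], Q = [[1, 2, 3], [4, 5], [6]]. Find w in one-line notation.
Reverse the RSK construction: for i from n down to 1, find the cell of Q containing i, remove the entry at that cell from P, and reverse-bump it up through P; the value ejected from row 1 is w(i).

Step i=6: Q has 6 at row 3, column 1; remove 4 from row 3 of P and reverse-bump: 4 enters row 2 and ejects 3; 3 enters row 1 and ejects 2. So w(6) = 2. P is now [[1, 3, 5], [4, 6]].
Step i=5: Q has 5 at row 2, column 2; remove 6 from row 2 of P and reverse-bump: 6 enters row 1 and ejects 5. So w(5) = 5. P is now [[1, 3, 6], [4]].
Step i=4: Q has 4 at row 2, column 1; remove 4 from row 2 of P and reverse-bump: 4 enters row 1 and ejects 3. So w(4) = 3. P is now [[1, 4, 6]].
Step i=3: Q has 3 at row 1, column 3; remove that cell from P, ejecting 6. So w(3) = 6. P is now [[1, 4]].
Step i=2: Q has 2 at row 1, column 2; remove that cell from P, ejecting 4. So w(2) = 4. P is now [[1]].
Step i=1: Q has 1 at row 1, column 1; remove that cell from P, ejecting 1. So w(1) = 1. P is now [].

So w = 1 4 6 3 5 2.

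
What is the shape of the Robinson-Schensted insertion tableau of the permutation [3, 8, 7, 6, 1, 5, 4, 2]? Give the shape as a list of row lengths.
[2, 2, 1, 1, 1, 1]

RSK row insertion gives P = [[1, 2], [3, 4], [5], [6], [7], [8]], which has shape [2, 2, 1, 1, 1, 1].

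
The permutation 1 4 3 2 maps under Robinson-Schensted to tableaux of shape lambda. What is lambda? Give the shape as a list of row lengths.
[2, 1, 1]

Row-insert each entry into an empty tableau.

After inserting 1: P = [[1]].
After inserting 4: P = [[1, 4]].
After inserting 3: P = [[1, 3], [4]].
After inserting 2: P = [[1, 2], [3], [4]].

The final insertion tableau P = [[1, 2], [3], [4]] has shape [2, 1, 1].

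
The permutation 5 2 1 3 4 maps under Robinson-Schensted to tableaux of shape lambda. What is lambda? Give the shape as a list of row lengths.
Row-insert each entry into an empty tableau.

After inserting 5: P = [[5]].
After inserting 2: P = [[2], [5]].
After inserting 1: P = [[1], [2], [5]].
After inserting 3: P = [[1, 3], [2], [5]].
After inserting 4: P = [[1, 3, 4], [2], [5]].

The final insertion tableau P = [[1, 3, 4], [2], [5]] has shape [3, 1, 1].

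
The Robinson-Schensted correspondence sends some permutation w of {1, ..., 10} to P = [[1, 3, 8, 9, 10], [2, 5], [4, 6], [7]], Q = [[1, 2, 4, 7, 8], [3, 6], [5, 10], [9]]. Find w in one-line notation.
4 7 6 8 2 5 9 10 1 3

Reverse the RSK construction: for i from n down to 1, find the cell of Q containing i, remove the entry at that cell from P, and reverse-bump it up through P; the value ejected from row 1 is w(i).

Step i=10: Q has 10 at row 3, column 2; remove 6 from row 3 of P and reverse-bump: 6 enters row 2 and ejects 5; 5 enters row 1 and ejects 3. So w(10) = 3. P is now [[1, 5, 8, 9, 10], [2, 6], [4], [7]].
Step i=9: Q has 9 at row 4, column 1; remove 7 from row 4 of P and reverse-bump: 7 enters row 3 and ejects 4; 4 enters row 2 and ejects 2; 2 enters row 1 and ejects 1. So w(9) = 1. P is now [[2, 5, 8, 9, 10], [4, 6], [7]].
Step i=8: Q has 8 at row 1, column 5; remove that cell from P, ejecting 10. So w(8) = 10. P is now [[2, 5, 8, 9], [4, 6], [7]].
Step i=7: Q has 7 at row 1, column 4; remove that cell from P, ejecting 9. So w(7) = 9. P is now [[2, 5, 8], [4, 6], [7]].
Step i=6: Q has 6 at row 2, column 2; remove 6 from row 2 of P and reverse-bump: 6 enters row 1 and ejects 5. So w(6) = 5. P is now [[2, 6, 8], [4], [7]].
Step i=5: Q has 5 at row 3, column 1; remove 7 from row 3 of P and reverse-bump: 7 enters row 2 and ejects 4; 4 enters row 1 and ejects 2. So w(5) = 2. P is now [[4, 6, 8], [7]].
Step i=4: Q has 4 at row 1, column 3; remove that cell from P, ejecting 8. So w(4) = 8. P is now [[4, 6], [7]].
Step i=3: Q has 3 at row 2, column 1; remove 7 from row 2 of P and reverse-bump: 7 enters row 1 and ejects 6. So w(3) = 6. P is now [[4, 7]].
Step i=2: Q has 2 at row 1, column 2; remove that cell from P, ejecting 7. So w(2) = 7. P is now [[4]].
Step i=1: Q has 1 at row 1, column 1; remove that cell from P, ejecting 4. So w(1) = 4. P is now [].

So w = 4 7 6 8 2 5 9 10 1 3.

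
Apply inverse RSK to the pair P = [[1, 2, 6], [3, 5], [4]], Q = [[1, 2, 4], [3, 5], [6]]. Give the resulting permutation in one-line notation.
4 5 1 6 3 2

Reverse the RSK construction: for i from n down to 1, find the cell of Q containing i, remove the entry at that cell from P, and reverse-bump it up through P; the value ejected from row 1 is w(i).

Step i=6: Q has 6 at row 3, column 1; remove 4 from row 3 of P and reverse-bump: 4 enters row 2 and ejects 3; 3 enters row 1 and ejects 2. So w(6) = 2. P is now [[1, 3, 6], [4, 5]].
Step i=5: Q has 5 at row 2, column 2; remove 5 from row 2 of P and reverse-bump: 5 enters row 1 and ejects 3. So w(5) = 3. P is now [[1, 5, 6], [4]].
Step i=4: Q has 4 at row 1, column 3; remove that cell from P, ejecting 6. So w(4) = 6. P is now [[1, 5], [4]].
Step i=3: Q has 3 at row 2, column 1; remove 4 from row 2 of P and reverse-bump: 4 enters row 1 and ejects 1. So w(3) = 1. P is now [[4, 5]].
Step i=2: Q has 2 at row 1, column 2; remove that cell from P, ejecting 5. So w(2) = 5. P is now [[4]].
Step i=1: Q has 1 at row 1, column 1; remove that cell from P, ejecting 4. So w(1) = 4. P is now [].

So w = 4 5 1 6 3 2.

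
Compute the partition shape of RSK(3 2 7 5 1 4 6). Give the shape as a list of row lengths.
Row-insert each entry into an empty tableau.

After inserting 3: P = [[3]].
After inserting 2: P = [[2], [3]].
After inserting 7: P = [[2, 7], [3]].
After inserting 5: P = [[2, 5], [3, 7]].
After inserting 1: P = [[1, 5], [2, 7], [3]].
After inserting 4: P = [[1, 4], [2, 5], [3, 7]].
After inserting 6: P = [[1, 4, 6], [2, 5], [3, 7]].

The final insertion tableau P = [[1, 4, 6], [2, 5], [3, 7]] has shape [3, 2, 2].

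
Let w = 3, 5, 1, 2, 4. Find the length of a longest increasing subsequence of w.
3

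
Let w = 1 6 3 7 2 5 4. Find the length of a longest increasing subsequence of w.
3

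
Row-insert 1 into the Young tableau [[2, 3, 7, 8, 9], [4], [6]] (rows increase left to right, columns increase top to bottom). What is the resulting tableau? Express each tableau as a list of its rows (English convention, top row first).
In row 1, 1 replaces 2 (the leftmost entry greater than 1); 2 is bumped to row 2. In row 2, 2 replaces 4 (the leftmost entry greater than 2); 4 is bumped to row 3. In row 3, 4 replaces 6 (the leftmost entry greater than 4); 6 is bumped to row 4. 6 starts a new row 4. The new tableau is [[1, 3, 7, 8, 9], [2], [4], [6]].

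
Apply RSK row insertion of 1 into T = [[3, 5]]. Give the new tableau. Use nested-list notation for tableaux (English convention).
In row 1, 1 replaces 3 (the leftmost entry greater than 1); 3 is bumped to row 2. 3 starts a new row 2. The new tableau is [[1, 5], [3]].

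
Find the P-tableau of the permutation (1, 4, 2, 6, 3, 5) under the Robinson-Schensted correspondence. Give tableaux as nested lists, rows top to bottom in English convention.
After inserting 1: P = [[1]].
After inserting 4: P = [[1, 4]].
After inserting 2: P = [[1, 2], [4]].
After inserting 6: P = [[1, 2, 6], [4]].
After inserting 3: P = [[1, 2, 3], [4, 6]].
After inserting 5: P = [[1, 2, 3, 5], [4, 6]].

So P = [[1, 2, 3, 5], [4, 6]].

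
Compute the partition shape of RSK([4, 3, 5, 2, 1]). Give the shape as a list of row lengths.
Row-insert each entry into an empty tableau.

After inserting 4: P = [[4]].
After inserting 3: P = [[3], [4]].
After inserting 5: P = [[3, 5], [4]].
After inserting 2: P = [[2, 5], [3], [4]].
After inserting 1: P = [[1, 5], [2], [3], [4]].

The final insertion tableau P = [[1, 5], [2], [3], [4]] has shape [2, 1, 1, 1].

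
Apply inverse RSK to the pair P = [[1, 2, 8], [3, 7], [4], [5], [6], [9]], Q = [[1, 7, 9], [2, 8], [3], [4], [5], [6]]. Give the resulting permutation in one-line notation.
Reverse the RSK construction: for i from n down to 1, find the cell of Q containing i, remove the entry at that cell from P, and reverse-bump it up through P; the value ejected from row 1 is w(i).

Step i=9: Q has 9 at row 1, column 3; remove that cell from P, ejecting 8. So w(9) = 8. P is now [[1, 2], [3, 7], [4], [5], [6], [9]].
Step i=8: Q has 8 at row 2, column 2; remove 7 from row 2 of P and reverse-bump: 7 enters row 1 and ejects 2. So w(8) = 2. P is now [[1, 7], [3], [4], [5], [6], [9]].
Step i=7: Q has 7 at row 1, column 2; remove that cell from P, ejecting 7. So w(7) = 7. P is now [[1], [3], [4], [5], [6], [9]].
Step i=6: Q has 6 at row 6, column 1; remove 9 from row 6 of P and reverse-bump: 9 enters row 5 and ejects 6; 6 enters row 4 and ejects 5; 5 enters row 3 and ejects 4; 4 enters row 2 and ejects 3; 3 enters row 1 and ejects 1. So w(6) = 1. P is now [[3], [4], [5], [6], [9]].
Step i=5: Q has 5 at row 5, column 1; remove 9 from row 5 of P and reverse-bump: 9 enters row 4 and ejects 6; 6 enters row 3 and ejects 5; 5 enters row 2 and ejects 4; 4 enters row 1 and ejects 3. So w(5) = 3. P is now [[4], [5], [6], [9]].
Step i=4: Q has 4 at row 4, column 1; remove 9 from row 4 of P and reverse-bump: 9 enters row 3 and ejects 6; 6 enters row 2 and ejects 5; 5 enters row 1 and ejects 4. So w(4) = 4. P is now [[5], [6], [9]].
Step i=3: Q has 3 at row 3, column 1; remove 9 from row 3 of P and reverse-bump: 9 enters row 2 and ejects 6; 6 enters row 1 and ejects 5. So w(3) = 5. P is now [[6], [9]].
Step i=2: Q has 2 at row 2, column 1; remove 9 from row 2 of P and reverse-bump: 9 enters row 1 and ejects 6. So w(2) = 6. P is now [[9]].
Step i=1: Q has 1 at row 1, column 1; remove that cell from P, ejecting 9. So w(1) = 9. P is now [].

So w = 9 6 5 4 3 1 7 2 8.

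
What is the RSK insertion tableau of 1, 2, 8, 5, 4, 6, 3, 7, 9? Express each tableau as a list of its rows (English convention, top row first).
Insert 1: appended to row 1. P = [[1]].
Insert 2: appended to row 1. P = [[1, 2]].
Insert 8: appended to row 1. P = [[1, 2, 8]].
Insert 5: 5 bumps 8 from row 1; 8 starts row 2. P = [[1, 2, 5], [8]].
Insert 4: 4 bumps 5 from row 1; 5 bumps 8 from row 2; 8 starts row 3. P = [[1, 2, 4], [5], [8]].
Insert 6: appended to row 1. P = [[1, 2, 4, 6], [5], [8]].
Insert 3: 3 bumps 4 from row 1; 4 bumps 5 from row 2; 5 bumps 8 from row 3; 8 starts row 4. P = [[1, 2, 3, 6], [4], [5], [8]].
Insert 7: appended to row 1. P = [[1, 2, 3, 6, 7], [4], [5], [8]].
Insert 9: appended to row 1. P = [[1, 2, 3, 6, 7, 9], [4], [5], [8]].

So P = [[1, 2, 3, 6, 7, 9], [4], [5], [8]].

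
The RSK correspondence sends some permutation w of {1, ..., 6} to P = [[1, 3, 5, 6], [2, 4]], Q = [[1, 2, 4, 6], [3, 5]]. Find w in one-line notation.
Reverse the RSK construction: for i from n down to 1, find the cell of Q containing i, remove the entry at that cell from P, and reverse-bump it up through P; the value ejected from row 1 is w(i).

Step i=6: Q has 6 at row 1, column 4; remove that cell from P, ejecting 6. So w(6) = 6. P is now [[1, 3, 5], [2, 4]].
Step i=5: Q has 5 at row 2, column 2; remove 4 from row 2 of P and reverse-bump: 4 enters row 1 and ejects 3. So w(5) = 3. P is now [[1, 4, 5], [2]].
Step i=4: Q has 4 at row 1, column 3; remove that cell from P, ejecting 5. So w(4) = 5. P is now [[1, 4], [2]].
Step i=3: Q has 3 at row 2, column 1; remove 2 from row 2 of P and reverse-bump: 2 enters row 1 and ejects 1. So w(3) = 1. P is now [[2, 4]].
Step i=2: Q has 2 at row 1, column 2; remove that cell from P, ejecting 4. So w(2) = 4. P is now [[2]].
Step i=1: Q has 1 at row 1, column 1; remove that cell from P, ejecting 2. So w(1) = 2. P is now [].

So w = 2 4 1 5 3 6.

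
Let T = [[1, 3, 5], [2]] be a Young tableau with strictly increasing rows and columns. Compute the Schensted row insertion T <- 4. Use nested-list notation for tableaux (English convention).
In row 1, 4 replaces 5 (the leftmost entry greater than 4); 5 is bumped to row 2. 5 is appended to row 2. The new tableau is [[1, 3, 4], [2, 5]].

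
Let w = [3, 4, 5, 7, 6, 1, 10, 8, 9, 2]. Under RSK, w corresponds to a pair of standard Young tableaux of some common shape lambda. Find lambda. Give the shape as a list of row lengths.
Row-insert each entry into an empty tableau.

After inserting 3: P = [[3]].
After inserting 4: P = [[3, 4]].
After inserting 5: P = [[3, 4, 5]].
After inserting 7: P = [[3, 4, 5, 7]].
After inserting 6: P = [[3, 4, 5, 6], [7]].
After inserting 1: P = [[1, 4, 5, 6], [3], [7]].
After inserting 10: P = [[1, 4, 5, 6, 10], [3], [7]].
After inserting 8: P = [[1, 4, 5, 6, 8], [3, 10], [7]].
After inserting 9: P = [[1, 4, 5, 6, 8, 9], [3, 10], [7]].
After inserting 2: P = [[1, 2, 5, 6, 8, 9], [3, 4], [7, 10]].

The final insertion tableau P = [[1, 2, 5, 6, 8, 9], [3, 4], [7, 10]] has shape [6, 2, 2].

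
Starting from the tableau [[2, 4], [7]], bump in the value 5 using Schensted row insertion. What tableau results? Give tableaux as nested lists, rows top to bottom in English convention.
5 is larger than every entry of row 1, so it is appended to row 1. The new tableau is [[2, 4, 5], [7]].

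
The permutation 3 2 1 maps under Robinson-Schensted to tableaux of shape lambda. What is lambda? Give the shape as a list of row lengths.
[1, 1, 1]

Row-insert each entry into an empty tableau.

After inserting 3: P = [[3]].
After inserting 2: P = [[2], [3]].
After inserting 1: P = [[1], [2], [3]].

The final insertion tableau P = [[1], [2], [3]] has shape [1, 1, 1].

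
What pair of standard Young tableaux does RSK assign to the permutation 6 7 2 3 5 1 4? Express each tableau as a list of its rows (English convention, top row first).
P = [[1, 3, 4], [2, 5], [6, 7]], Q = [[1, 2, 5], [3, 4], [6, 7]]

Insert each entry of the permutation into P by Schensted row insertion, recording in Q the position of each new cell.

After inserting 6: P = [[6]].
After inserting 7: P = [[6, 7]].
After inserting 2: P = [[2, 7], [6]].
After inserting 3: P = [[2, 3], [6, 7]].
After inserting 5: P = [[2, 3, 5], [6, 7]].
After inserting 1: P = [[1, 3, 5], [2, 7], [6]].
After inserting 4: P = [[1, 3, 4], [2, 5], [6, 7]].

So P = [[1, 3, 4], [2, 5], [6, 7]], Q = [[1, 2, 5], [3, 4], [6, 7]].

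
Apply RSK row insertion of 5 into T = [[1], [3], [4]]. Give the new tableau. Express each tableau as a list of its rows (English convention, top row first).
[[1, 5], [3], [4]]

5 is larger than every entry of row 1, so it is appended to row 1. The new tableau is [[1, 5], [3], [4]].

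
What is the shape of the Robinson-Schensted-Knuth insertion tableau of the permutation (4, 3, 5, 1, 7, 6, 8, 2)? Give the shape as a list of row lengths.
[4, 2, 2]

Row-insert each entry into an empty tableau.

After inserting 4: P = [[4]].
After inserting 3: P = [[3], [4]].
After inserting 5: P = [[3, 5], [4]].
After inserting 1: P = [[1, 5], [3], [4]].
After inserting 7: P = [[1, 5, 7], [3], [4]].
After inserting 6: P = [[1, 5, 6], [3, 7], [4]].
After inserting 8: P = [[1, 5, 6, 8], [3, 7], [4]].
After inserting 2: P = [[1, 2, 6, 8], [3, 5], [4, 7]].

The final insertion tableau P = [[1, 2, 6, 8], [3, 5], [4, 7]] has shape [4, 2, 2].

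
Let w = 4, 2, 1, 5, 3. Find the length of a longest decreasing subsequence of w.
3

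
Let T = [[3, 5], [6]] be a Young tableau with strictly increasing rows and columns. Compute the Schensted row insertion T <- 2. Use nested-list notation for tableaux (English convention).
In row 1, 2 replaces 3 (the leftmost entry greater than 2); 3 is bumped to row 2. In row 2, 3 replaces 6 (the leftmost entry greater than 3); 6 is bumped to row 3. 6 starts a new row 3. The new tableau is [[2, 5], [3], [6]].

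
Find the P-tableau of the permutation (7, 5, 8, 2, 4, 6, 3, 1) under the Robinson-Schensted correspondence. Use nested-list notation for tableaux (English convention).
P = [[1, 3, 6], [2, 8], [4], [5], [7]]

Insert 7: appended to row 1. P = [[7]].
Insert 5: 5 bumps 7 from row 1; 7 starts row 2. P = [[5], [7]].
Insert 8: appended to row 1. P = [[5, 8], [7]].
Insert 2: 2 bumps 5 from row 1; 5 bumps 7 from row 2; 7 starts row 3. P = [[2, 8], [5], [7]].
Insert 4: 4 bumps 8 from row 1; 8 appends to row 2. P = [[2, 4], [5, 8], [7]].
Insert 6: appended to row 1. P = [[2, 4, 6], [5, 8], [7]].
Insert 3: 3 bumps 4 from row 1; 4 bumps 5 from row 2; 5 bumps 7 from row 3; 7 starts row 4. P = [[2, 3, 6], [4, 8], [5], [7]].
Insert 1: 1 bumps 2 from row 1; 2 bumps 4 from row 2; 4 bumps 5 from row 3; 5 bumps 7 from row 4; 7 starts row 5. P = [[1, 3, 6], [2, 8], [4], [5], [7]].

So P = [[1, 3, 6], [2, 8], [4], [5], [7]].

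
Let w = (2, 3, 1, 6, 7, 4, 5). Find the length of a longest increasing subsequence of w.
4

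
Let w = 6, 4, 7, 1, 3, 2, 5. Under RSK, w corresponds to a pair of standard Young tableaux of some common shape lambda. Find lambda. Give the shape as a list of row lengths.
[3, 2, 1, 1]

Row-insert each entry into an empty tableau.

After inserting 6: P = [[6]].
After inserting 4: P = [[4], [6]].
After inserting 7: P = [[4, 7], [6]].
After inserting 1: P = [[1, 7], [4], [6]].
After inserting 3: P = [[1, 3], [4, 7], [6]].
After inserting 2: P = [[1, 2], [3, 7], [4], [6]].
After inserting 5: P = [[1, 2, 5], [3, 7], [4], [6]].

The final insertion tableau P = [[1, 2, 5], [3, 7], [4], [6]] has shape [3, 2, 1, 1].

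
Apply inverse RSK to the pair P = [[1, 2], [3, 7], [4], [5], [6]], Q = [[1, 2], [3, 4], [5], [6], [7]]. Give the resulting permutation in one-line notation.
6 7 1 5 4 3 2

Reverse RSK: for i = n, n-1, ..., 1, locate i in Q, remove the corresponding corner cell from P, and reverse-bump its entry up through P; the value ejected from row 1 is w(i).

So w = 6 7 1 5 4 3 2.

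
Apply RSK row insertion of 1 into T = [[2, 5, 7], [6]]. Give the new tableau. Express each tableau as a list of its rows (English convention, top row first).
[[1, 5, 7], [2], [6]]

In row 1, 1 replaces 2 (the leftmost entry greater than 1); 2 is bumped to row 2. In row 2, 2 replaces 6 (the leftmost entry greater than 2); 6 is bumped to row 3. 6 starts a new row 3. The new tableau is [[1, 5, 7], [2], [6]].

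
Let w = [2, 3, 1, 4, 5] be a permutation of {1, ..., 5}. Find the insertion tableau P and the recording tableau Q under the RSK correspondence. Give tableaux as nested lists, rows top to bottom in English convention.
P = [[1, 3, 4, 5], [2]], Q = [[1, 2, 4, 5], [3]]

Insert each entry of the permutation into P by Schensted row insertion, recording in Q the position of each new cell.

Insert 2: appended to row 1. P = [[2]], Q = [[1]].
Insert 3: appended to row 1. P = [[2, 3]], Q = [[1, 2]].
Insert 1: 1 bumps 2 from row 1; 2 starts row 2. P = [[1, 3], [2]], Q = [[1, 2], [3]].
Insert 4: appended to row 1. P = [[1, 3, 4], [2]], Q = [[1, 2, 4], [3]].
Insert 5: appended to row 1. P = [[1, 3, 4, 5], [2]], Q = [[1, 2, 4, 5], [3]].

So P = [[1, 3, 4, 5], [2]], Q = [[1, 2, 4, 5], [3]].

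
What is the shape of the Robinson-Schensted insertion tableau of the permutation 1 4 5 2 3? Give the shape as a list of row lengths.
[3, 2]

Row-insert each entry into an empty tableau.

After inserting 1: P = [[1]].
After inserting 4: P = [[1, 4]].
After inserting 5: P = [[1, 4, 5]].
After inserting 2: P = [[1, 2, 5], [4]].
After inserting 3: P = [[1, 2, 3], [4, 5]].

The final insertion tableau P = [[1, 2, 3], [4, 5]] has shape [3, 2].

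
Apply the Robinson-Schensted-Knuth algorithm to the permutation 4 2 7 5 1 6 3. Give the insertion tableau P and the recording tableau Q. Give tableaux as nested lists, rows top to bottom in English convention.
Insert each entry of the permutation into P by Schensted row insertion, recording in Q the position of each new cell.

Insert 4: appended to row 1. P = [[4]], Q = [[1]].
Insert 2: 2 bumps 4 from row 1; 4 starts row 2. P = [[2], [4]], Q = [[1], [2]].
Insert 7: appended to row 1. P = [[2, 7], [4]], Q = [[1, 3], [2]].
Insert 5: 5 bumps 7 from row 1; 7 appends to row 2. P = [[2, 5], [4, 7]], Q = [[1, 3], [2, 4]].
Insert 1: 1 bumps 2 from row 1; 2 bumps 4 from row 2; 4 starts row 3. P = [[1, 5], [2, 7], [4]], Q = [[1, 3], [2, 4], [5]].
Insert 6: appended to row 1. P = [[1, 5, 6], [2, 7], [4]], Q = [[1, 3, 6], [2, 4], [5]].
Insert 3: 3 bumps 5 from row 1; 5 bumps 7 from row 2; 7 appends to row 3. P = [[1, 3, 6], [2, 5], [4, 7]], Q = [[1, 3, 6], [2, 4], [5, 7]].

So P = [[1, 3, 6], [2, 5], [4, 7]], Q = [[1, 3, 6], [2, 4], [5, 7]].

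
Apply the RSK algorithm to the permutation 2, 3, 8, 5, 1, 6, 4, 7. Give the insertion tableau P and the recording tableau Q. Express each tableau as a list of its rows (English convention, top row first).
Insert each entry of the permutation into P by Schensted row insertion, recording in Q the position of each new cell.

Insert 2: appended to row 1. P = [[2]].
Insert 3: appended to row 1. P = [[2, 3]].
Insert 8: appended to row 1. P = [[2, 3, 8]].
Insert 5: 5 bumps 8 from row 1; 8 starts row 2. P = [[2, 3, 5], [8]].
Insert 1: 1 bumps 2 from row 1; 2 bumps 8 from row 2; 8 starts row 3. P = [[1, 3, 5], [2], [8]].
Insert 6: appended to row 1. P = [[1, 3, 5, 6], [2], [8]].
Insert 4: 4 bumps 5 from row 1; 5 appends to row 2. P = [[1, 3, 4, 6], [2, 5], [8]].
Insert 7: appended to row 1. P = [[1, 3, 4, 6, 7], [2, 5], [8]].

So P = [[1, 3, 4, 6, 7], [2, 5], [8]], Q = [[1, 2, 3, 6, 8], [4, 7], [5]].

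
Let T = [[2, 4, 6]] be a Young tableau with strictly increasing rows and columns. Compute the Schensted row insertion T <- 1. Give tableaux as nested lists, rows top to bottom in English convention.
[[1, 4, 6], [2]]

In row 1, 1 replaces 2 (the leftmost entry greater than 1); 2 is bumped to row 2. 2 starts a new row 2. The new tableau is [[1, 4, 6], [2]].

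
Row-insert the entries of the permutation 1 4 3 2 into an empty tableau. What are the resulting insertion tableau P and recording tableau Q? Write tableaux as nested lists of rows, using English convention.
P = [[1, 2], [3], [4]], Q = [[1, 2], [3], [4]]

Insert each entry of the permutation into P by Schensted row insertion, recording in Q the position of each new cell.

Insert 1: appended to row 1. P = [[1]].
Insert 4: appended to row 1. P = [[1, 4]].
Insert 3: 3 bumps 4 from row 1; 4 starts row 2. P = [[1, 3], [4]].
Insert 2: 2 bumps 3 from row 1; 3 bumps 4 from row 2; 4 starts row 3. P = [[1, 2], [3], [4]].

So P = [[1, 2], [3], [4]], Q = [[1, 2], [3], [4]].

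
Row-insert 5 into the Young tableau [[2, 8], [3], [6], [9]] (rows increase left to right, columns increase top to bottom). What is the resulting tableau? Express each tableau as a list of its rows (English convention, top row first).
In row 1, 5 replaces 8 (the leftmost entry greater than 5); 8 is bumped to row 2. 8 is appended to row 2. The new tableau is [[2, 5], [3, 8], [6], [9]].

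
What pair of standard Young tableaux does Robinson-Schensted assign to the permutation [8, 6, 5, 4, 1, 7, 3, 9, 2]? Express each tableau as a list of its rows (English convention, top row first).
Insert each entry of the permutation into P by Schensted row insertion, recording in Q the position of each new cell.

Insert 8: appended to row 1. P = [[8]], Q = [[1]].
Insert 6: 6 bumps 8 from row 1; 8 starts row 2. P = [[6], [8]], Q = [[1], [2]].
Insert 5: 5 bumps 6 from row 1; 6 bumps 8 from row 2; 8 starts row 3. P = [[5], [6], [8]], Q = [[1], [2], [3]].
Insert 4: 4 bumps 5 from row 1; 5 bumps 6 from row 2; 6 bumps 8 from row 3; 8 starts row 4. P = [[4], [5], [6], [8]], Q = [[1], [2], [3], [4]].
Insert 1: 1 bumps 4 from row 1; 4 bumps 5 from row 2; 5 bumps 6 from row 3; 6 bumps 8 from row 4; 8 starts row 5. P = [[1], [4], [5], [6], [8]], Q = [[1], [2], [3], [4], [5]].
Insert 7: appended to row 1. P = [[1, 7], [4], [5], [6], [8]], Q = [[1, 6], [2], [3], [4], [5]].
Insert 3: 3 bumps 7 from row 1; 7 appends to row 2. P = [[1, 3], [4, 7], [5], [6], [8]], Q = [[1, 6], [2, 7], [3], [4], [5]].
Insert 9: appended to row 1. P = [[1, 3, 9], [4, 7], [5], [6], [8]], Q = [[1, 6, 8], [2, 7], [3], [4], [5]].
Insert 2: 2 bumps 3 from row 1; 3 bumps 4 from row 2; 4 bumps 5 from row 3; 5 bumps 6 from row 4; 6 bumps 8 from row 5; 8 starts row 6. P = [[1, 2, 9], [3, 7], [4], [5], [6], [8]], Q = [[1, 6, 8], [2, 7], [3], [4], [5], [9]].

So P = [[1, 2, 9], [3, 7], [4], [5], [6], [8]], Q = [[1, 6, 8], [2, 7], [3], [4], [5], [9]].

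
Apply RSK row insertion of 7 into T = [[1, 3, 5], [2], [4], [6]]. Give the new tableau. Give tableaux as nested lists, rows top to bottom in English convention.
7 is larger than every entry of row 1, so it is appended to row 1. The new tableau is [[1, 3, 5, 7], [2], [4], [6]].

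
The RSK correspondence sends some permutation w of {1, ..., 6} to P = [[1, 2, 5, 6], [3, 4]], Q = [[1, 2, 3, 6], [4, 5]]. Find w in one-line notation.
Reverse RSK: for i = n, n-1, ..., 1, locate i in Q, remove the corresponding corner cell from P, and reverse-bump its entry up through P; the value ejected from row 1 is w(i).

So w = 3 4 5 1 2 6.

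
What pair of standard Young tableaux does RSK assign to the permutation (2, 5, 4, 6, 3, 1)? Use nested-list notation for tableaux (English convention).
Insert each entry of the permutation into P by Schensted row insertion, recording in Q the position of each new cell.

Insert 2: appended to row 1. P = [[2]].
Insert 5: appended to row 1. P = [[2, 5]].
Insert 4: 4 bumps 5 from row 1; 5 starts row 2. P = [[2, 4], [5]].
Insert 6: appended to row 1. P = [[2, 4, 6], [5]].
Insert 3: 3 bumps 4 from row 1; 4 bumps 5 from row 2; 5 starts row 3. P = [[2, 3, 6], [4], [5]].
Insert 1: 1 bumps 2 from row 1; 2 bumps 4 from row 2; 4 bumps 5 from row 3; 5 starts row 4. P = [[1, 3, 6], [2], [4], [5]].

So P = [[1, 3, 6], [2], [4], [5]], Q = [[1, 2, 4], [3], [5], [6]].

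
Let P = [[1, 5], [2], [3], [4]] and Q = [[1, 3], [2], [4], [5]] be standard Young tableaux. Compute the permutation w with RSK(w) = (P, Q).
Reverse the RSK construction: for i from n down to 1, find the cell of Q containing i, remove the entry at that cell from P, and reverse-bump it up through P; the value ejected from row 1 is w(i).

Step i=5: Q has 5 at row 4, column 1; remove 4 from row 4 of P and reverse-bump: 4 enters row 3 and ejects 3; 3 enters row 2 and ejects 2; 2 enters row 1 and ejects 1. So w(5) = 1. P is now [[2, 5], [3], [4]].
Step i=4: Q has 4 at row 3, column 1; remove 4 from row 3 of P and reverse-bump: 4 enters row 2 and ejects 3; 3 enters row 1 and ejects 2. So w(4) = 2. P is now [[3, 5], [4]].
Step i=3: Q has 3 at row 1, column 2; remove that cell from P, ejecting 5. So w(3) = 5. P is now [[3], [4]].
Step i=2: Q has 2 at row 2, column 1; remove 4 from row 2 of P and reverse-bump: 4 enters row 1 and ejects 3. So w(2) = 3. P is now [[4]].
Step i=1: Q has 1 at row 1, column 1; remove that cell from P, ejecting 4. So w(1) = 4. P is now [].

So w = 4 3 5 2 1.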